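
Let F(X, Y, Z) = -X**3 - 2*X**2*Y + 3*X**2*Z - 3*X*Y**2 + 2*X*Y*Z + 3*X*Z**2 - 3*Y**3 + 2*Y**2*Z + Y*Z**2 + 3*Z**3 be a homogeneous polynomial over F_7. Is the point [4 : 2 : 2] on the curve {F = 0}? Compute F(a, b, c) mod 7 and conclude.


F(4,2,2) ≡ 3 (mod 7); P is NOT on the curve.

Evaluate F(4, 2, 2) term-by-term (mod 7).
  -X**3 ↦ -1·64·1·1 = -64
  -2*X**2*Y ↦ -2·16·2·1 = -64
  3*X**2*Z ↦ 3·16·1·2 = 96
  -3*X*Y**2 ↦ -3·4·4·1 = -48
  2*X*Y*Z ↦ 2·4·2·2 = 32
  3*X*Z**2 ↦ 3·4·1·4 = 48
  -3*Y**3 ↦ -3·1·8·1 = -24
  2*Y**2*Z ↦ 2·1·4·2 = 16
  Y*Z**2 ↦ 1·1·2·4 = 8
  3*Z**3 ↦ 3·1·1·8 = 24
Sum: F(4, 2, 2) = (-64) + (-64) + (96) + (-48) + (32) + (48) + (-24) + (16) + (8) + (24) = 24.
Reducing mod 7: 24 ≡ 3 (mod 7).
Since F(a, b, c) ≡ 3 ≠ 0 (mod 7), P does NOT lie on the curve.


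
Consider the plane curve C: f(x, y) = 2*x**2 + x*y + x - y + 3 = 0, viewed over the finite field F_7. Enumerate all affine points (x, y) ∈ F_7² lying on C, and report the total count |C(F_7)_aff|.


Affine F_7-points: {(0, 3), (2, 1), (3, 2), (4, 1), (5, 3), (6, 2)}; count = 6.

For each of the 49 pairs (x, y) ∈ F_7², evaluate f(x, y) mod 7. Record the zeros.
  x = 0: [0↦3, 1↦2, 2↦1, 3↦0, 4↦6, 5↦5, 6↦4]  zeros at y ∈ {3}
  x = 1: [0↦6, 1↦6, 2↦6, 3↦6, 4↦6, 5↦6, 6↦6]  zeros at y ∈ ∅
  x = 2: [0↦6, 1↦0, 2↦1, 3↦2, 4↦3, 5↦4, 6↦5]  zeros at y ∈ {1}
  x = 3: [0↦3, 1↦5, 2↦0, 3↦2, 4↦4, 5↦6, 6↦1]  zeros at y ∈ {2}
  x = 4: [0↦4, 1↦0, 2↦3, 3↦6, 4↦2, 5↦5, 6↦1]  zeros at y ∈ {1}
  x = 5: [0↦2, 1↦6, 2↦3, 3↦0, 4↦4, 5↦1, 6↦5]  zeros at y ∈ {3}
  x = 6: [0↦4, 1↦2, 2↦0, 3↦5, 4↦3, 5↦1, 6↦6]  zeros at y ∈ {2}
Collecting zeros: affine points = {(0, 3), (2, 1), (3, 2), (4, 1), (5, 3), (6, 2)}.
Total count |C(F_7)_aff| = 6.


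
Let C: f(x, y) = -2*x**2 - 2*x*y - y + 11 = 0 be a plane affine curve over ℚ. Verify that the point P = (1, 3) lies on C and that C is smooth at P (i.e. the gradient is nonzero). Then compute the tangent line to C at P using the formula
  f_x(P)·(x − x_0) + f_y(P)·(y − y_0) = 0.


Tangent line at P: -10*x - 3*y + 19 = 0.

Step 1: f(1, 3) = 0, so P lies on C.
Step 2: partial derivatives
  f_x(x, y) = -4*x - 2*y, f_y(x, y) = -2*x - 1.
  f_x(P) = -10, f_y(P) = -3 (gradient nonzero, so P is smooth).
Step 3: tangent line at P: -10·(x − 1) + -3·(y − 3) = 0.
Expanding: -10*x - 3*y + 19 = 0.


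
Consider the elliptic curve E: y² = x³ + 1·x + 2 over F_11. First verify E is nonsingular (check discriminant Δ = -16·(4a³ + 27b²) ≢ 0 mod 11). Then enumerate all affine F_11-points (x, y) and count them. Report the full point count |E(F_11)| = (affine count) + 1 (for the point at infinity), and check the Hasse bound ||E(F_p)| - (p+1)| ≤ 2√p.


Affine points = {(1, 2), (1, 9), (2, 1), (2, 10), (4, 2), (4, 9), (5, 0), (6, 2), (6, 9), (7, 0), (8, 4), (8, 7), (9, 5), (9, 6), (10, 0)}; affine count = 15; |E(F_11)| = 16.

Discriminant check: Δ ∝ 4a³ + 27b² = 4·1³ + 27·2² = 4·1 + 27·4 ≡ 2 (mod 11). Nonzero ⇒ E is nonsingular.
For each x ∈ F_11, compute rhs = x³ + 1·x + 2 mod 11, then count y ∈ F_11 with y² ≡ rhs.
  x = 0: rhs = 2, matching y values: none (0 points).
  x = 1: rhs = 4, matching y values: 2, 9 (2 points).
  x = 2: rhs = 1, matching y values: 1, 10 (2 points).
  x = 3: rhs = 10, matching y values: none (0 points).
  x = 4: rhs = 4, matching y values: 2, 9 (2 points).
  x = 5: rhs = 0, matching y values: 0 (1 points).
  x = 6: rhs = 4, matching y values: 2, 9 (2 points).
  x = 7: rhs = 0, matching y values: 0 (1 points).
  x = 8: rhs = 5, matching y values: 4, 7 (2 points).
  x = 9: rhs = 3, matching y values: 5, 6 (2 points).
  x = 10: rhs = 0, matching y values: 0 (1 points).
Total affine count: 15.
Full point count |E(F_11)| = 15 + 1 = 16.
Hasse bound: |16 − (11+1)| = |4| = 4 ≤ 2√11 ≈ 6.6332 ✓.


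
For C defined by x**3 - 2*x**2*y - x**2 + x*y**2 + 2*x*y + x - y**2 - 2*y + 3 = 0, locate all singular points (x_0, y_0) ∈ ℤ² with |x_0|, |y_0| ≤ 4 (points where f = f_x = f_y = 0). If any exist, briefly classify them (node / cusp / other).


Singular points: {(2, 3)}; classification: node.

Compute partial derivatives:
  f_x = 3*x**2 - 4*x*y - 2*x + y**2 + 2*y + 1.
  f_y = -2*x**2 + 2*x*y + 2*x - 2*y - 2.
Scan x_0 ∈ {−4, ..., 4}. For each x_0, f_y(x_0, y) is a polynomial in y; find its integer roots y ∈ {−4, ..., 4}, then test f_x and f at those candidates.
  x = -4: f_y(-4, y) = -10*y - 42; no integer root y with |y| ≤ 4.
  x = -3: f_y(-3, y) = -8*y - 26; no integer root y with |y| ≤ 4.
  x = -2: f_y(-2, y) = -6*y - 14; no integer root y with |y| ≤ 4.
  x = -1: f_y(-1, y) = -4*y - 6; no integer root y with |y| ≤ 4.
  x = 0: f_y(0, y) = -2*y - 2; vanishes at y ∈ {-1}. (0, -1): f_x = 0 but f = 4 ≠ 0.
  x = 1: f_y(1, y) = -2; no integer root y with |y| ≤ 4.
  x = 2: f_y(2, y) = 2*y - 6; vanishes at y ∈ {3}. (2, 3): f_x = 0, f = 0 — SINGULAR.
  x = 3: f_y(3, y) = 4*y - 14; no integer root y with |y| ≤ 4.
  x = 4: f_y(4, y) = 6*y - 26; no integer root y with |y| ≤ 4.
Only singular point on the grid: (2, 3).
Classify: substitute x = 2 + u, y = 3 + v and expand: f = u**3 - 2*u**2*v - u**2 + u*v**2 + v**2.
No constant or linear terms (consistent with a singular point). Quadratic part: -u**2 + v**2. Cubic part: u**3 - 2*u**2*v + u*v**2.
The quadratic part v**2 - u**2 = (v − u)(v + u) splits into two distinct linear factors, so there are two distinct tangent lines y − 3 = ±(x − 2) — this is a node (ordinary double point).
Classification: node.


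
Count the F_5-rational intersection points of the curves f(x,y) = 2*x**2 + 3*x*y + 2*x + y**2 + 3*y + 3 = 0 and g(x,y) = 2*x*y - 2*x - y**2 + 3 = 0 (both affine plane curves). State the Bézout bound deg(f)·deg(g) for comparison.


Common zeros: {(3, 2)}; count = 1; Bézout bound = 4.

deg(f) = 2, deg(g) = 2, so Bézout bound = 4.
Scan x ∈ F_5. For each x, list the y ∈ F_5 with f(x, y) ≡ 0 and those with g(x, y) ≡ 0 (mod 5); the common zeros in that column are the intersection.
  x = 0: f ≡ 0 at y ∈ ∅; g ≡ 0 at y ∈ ∅; common: ∅.
  x = 1: f ≡ 0 at y ∈ ∅; g ≡ 0 at y ∈ ∅; common: ∅.
  x = 2: f ≡ 0 at y ∈ {0, 1}; g ≡ 0 at y ∈ ∅; common: ∅.
  x = 3: f ≡ 0 at y ∈ {1, 2}; g ≡ 0 at y ∈ {2, 4}; common: {2}.
  x = 4: f ≡ 0 at y ∈ ∅; g ≡ 0 at y ∈ {0, 3}; common: ∅.
Collecting: common zeros = {(3, 2)}, so the count is 1.
Comparison with the Bézout bound: 1 ≤ 4 = deg(f)·deg(g), as expected for curves with no common component (the affine F_5-count falls short of the bound because intersections may lie at infinity, over extension fields, or carry multiplicity).


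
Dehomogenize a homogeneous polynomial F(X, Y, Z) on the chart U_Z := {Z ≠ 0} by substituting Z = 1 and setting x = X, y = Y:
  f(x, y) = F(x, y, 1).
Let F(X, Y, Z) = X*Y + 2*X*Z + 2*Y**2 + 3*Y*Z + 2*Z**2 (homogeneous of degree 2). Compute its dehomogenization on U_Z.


f(x, y) = x*y + 2*x + 2*y**2 + 3*y + 2

On U_Z we set Z = 1. Each monomial c·X^i·Y^j·Z^k in F becomes c·x^i·y^j·1^k = c·x^i·y^j.
Substituting Z = 1: F(X, Y, 1) = x*y + 2*x + 2*y**2 + 3*y + 2.
Note: deg(f) ≤ deg(F) = 2; strict inequality happens when F is divisible by Z (lost terms).


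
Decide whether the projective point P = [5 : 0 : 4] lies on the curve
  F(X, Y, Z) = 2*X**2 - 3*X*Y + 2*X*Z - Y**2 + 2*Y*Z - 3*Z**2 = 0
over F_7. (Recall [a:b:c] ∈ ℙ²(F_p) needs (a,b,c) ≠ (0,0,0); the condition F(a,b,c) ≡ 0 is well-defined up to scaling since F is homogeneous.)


F(5,0,4) ≡ 0 (mod 7); P is on the curve.

Evaluate F(5, 0, 4) term-by-term (mod 7).
  2*X**2 ↦ 2·25·1·1 = 50
  -3*X*Y ↦ -3·5·0·1 = 0
  2*X*Z ↦ 2·5·1·4 = 40
  -Y**2 ↦ -1·1·0·1 = 0
  2*Y*Z ↦ 2·1·0·4 = 0
  -3*Z**2 ↦ -3·1·1·16 = -48
Sum: F(5, 0, 4) = (50) + (0) + (40) + (0) + (0) + (-48) = 42.
Reducing mod 7: 42 ≡ 0 (mod 7).
Since F(a, b, c) ≡ 0 (mod 7), P lies on the curve.


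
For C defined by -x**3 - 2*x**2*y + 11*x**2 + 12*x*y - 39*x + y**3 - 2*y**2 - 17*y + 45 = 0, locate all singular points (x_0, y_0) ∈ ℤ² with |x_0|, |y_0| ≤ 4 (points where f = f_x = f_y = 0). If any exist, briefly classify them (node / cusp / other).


Singular points: {(3, 1)}; classification: cusp.

Compute partial derivatives:
  f_x = -3*x**2 - 4*x*y + 22*x + 12*y - 39.
  f_y = -2*x**2 + 12*x + 3*y**2 - 4*y - 17.
Scan x_0 ∈ {−4, ..., 4}. For each x_0, f_y(x_0, y) is a polynomial in y; find its integer roots y ∈ {−4, ..., 4}, then test f_x and f at those candidates.
  x = -4: f_y(-4, y) = 3*y**2 - 4*y - 97; no integer root y with |y| ≤ 4.
  x = -3: f_y(-3, y) = 3*y**2 - 4*y - 71; no integer root y with |y| ≤ 4.
  x = -2: f_y(-2, y) = 3*y**2 - 4*y - 49; no integer root y with |y| ≤ 4.
  x = -1: f_y(-1, y) = 3*y**2 - 4*y - 31; no integer root y with |y| ≤ 4.
  x = 0: f_y(0, y) = 3*y**2 - 4*y - 17; no integer root y with |y| ≤ 4.
  x = 1: f_y(1, y) = 3*y**2 - 4*y - 7; vanishes at y ∈ {-1}. (1, -1): f_x = -28 ≠ 0.
  x = 2: f_y(2, y) = 3*y**2 - 4*y - 1; no integer root y with |y| ≤ 4.
  x = 3: f_y(3, y) = 3*y**2 - 4*y + 1; vanishes at y ∈ {1}. (3, 1): f_x = 0, f = 0 — SINGULAR.
  x = 4: f_y(4, y) = 3*y**2 - 4*y - 1; no integer root y with |y| ≤ 4.
Only singular point on the grid: (3, 1).
Classify: substitute x = 3 + u, y = 1 + v and expand: f = -u**3 - 2*u**2*v + v**3 + v**2.
No constant or linear terms (consistent with a singular point). Quadratic part: v**2. Cubic part: -u**3 - 2*u**2*v + v**3.
The quadratic part v**2 is a perfect square, so there is a single (double) tangent line v = 0, i.e. y = 1. Restricting the cubic part to that line (v = 0) leaves -u**3 ≠ 0, so f is not divisible by v and the branch is v² ≈ u**3 to lowest order — this is a cusp.
Classification: cusp.


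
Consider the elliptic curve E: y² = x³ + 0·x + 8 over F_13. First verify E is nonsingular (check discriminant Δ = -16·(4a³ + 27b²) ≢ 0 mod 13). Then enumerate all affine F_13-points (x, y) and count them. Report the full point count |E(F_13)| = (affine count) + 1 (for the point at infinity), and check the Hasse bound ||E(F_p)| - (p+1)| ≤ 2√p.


Affine points = {(1, 3), (1, 10), (2, 4), (2, 9), (3, 3), (3, 10), (5, 4), (5, 9), (6, 4), (6, 9), (7, 0), (8, 0), (9, 3), (9, 10), (11, 0)}; affine count = 15; |E(F_13)| = 16.

Discriminant check: Δ ∝ 4a³ + 27b² = 4·0³ + 27·8² = 4·0 + 27·64 ≡ 12 (mod 13). Nonzero ⇒ E is nonsingular.
For each x ∈ F_13, compute rhs = x³ + 0·x + 8 mod 13, then count y ∈ F_13 with y² ≡ rhs.
  x = 0: rhs = 8, matching y values: none (0 points).
  x = 1: rhs = 9, matching y values: 3, 10 (2 points).
  x = 2: rhs = 3, matching y values: 4, 9 (2 points).
  x = 3: rhs = 9, matching y values: 3, 10 (2 points).
  x = 4: rhs = 7, matching y values: none (0 points).
  x = 5: rhs = 3, matching y values: 4, 9 (2 points).
  x = 6: rhs = 3, matching y values: 4, 9 (2 points).
  x = 7: rhs = 0, matching y values: 0 (1 points).
  x = 8: rhs = 0, matching y values: 0 (1 points).
  x = 9: rhs = 9, matching y values: 3, 10 (2 points).
  x = 10: rhs = 7, matching y values: none (0 points).
  x = 11: rhs = 0, matching y values: 0 (1 points).
  x = 12: rhs = 7, matching y values: none (0 points).
Total affine count: 15.
Full point count |E(F_13)| = 15 + 1 = 16.
Hasse bound: |16 − (13+1)| = |2| = 2 ≤ 2√13 ≈ 7.2111 ✓.


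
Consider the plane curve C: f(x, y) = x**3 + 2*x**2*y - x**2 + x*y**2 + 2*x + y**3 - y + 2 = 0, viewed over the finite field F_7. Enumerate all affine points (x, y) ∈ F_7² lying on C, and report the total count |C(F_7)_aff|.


Affine F_7-points: {(1, 1), (5, 0), (5, 2)}; count = 3.

For each of the 49 pairs (x, y) ∈ F_7², evaluate f(x, y) mod 7. Record the zeros.
  x = 0: [0↦2, 1↦2, 2↦1, 3↦5, 4↦6, 5↦3, 6↦2]  zeros at y ∈ ∅
  x = 1: [0↦4, 1↦0, 2↦4, 3↦1, 4↦4, 5↦5, 6↦3]  zeros at y ∈ {1}
  x = 2: [0↦3, 1↦6, 2↦5, 3↦6, 4↦1, 5↦3, 6↦4]  zeros at y ∈ ∅
  x = 3: [0↦5, 1↦5, 2↦3, 3↦5, 4↦3, 5↦3, 6↦4]  zeros at y ∈ ∅
  x = 4: [0↦2, 1↦3, 2↦4, 3↦4, 4↦2, 5↦4, 6↦2]  zeros at y ∈ ∅
  x = 5: [0↦0, 1↦6, 2↦0, 3↦2, 4↦4, 5↦5, 6↦4]  zeros at y ∈ {0, 2}
  x = 6: [0↦5, 1↦6, 2↦4, 3↦5, 4↦1, 5↦5, 6↦2]  zeros at y ∈ ∅
Collecting zeros: affine points = {(1, 1), (5, 0), (5, 2)}.
Total count |C(F_7)_aff| = 3.


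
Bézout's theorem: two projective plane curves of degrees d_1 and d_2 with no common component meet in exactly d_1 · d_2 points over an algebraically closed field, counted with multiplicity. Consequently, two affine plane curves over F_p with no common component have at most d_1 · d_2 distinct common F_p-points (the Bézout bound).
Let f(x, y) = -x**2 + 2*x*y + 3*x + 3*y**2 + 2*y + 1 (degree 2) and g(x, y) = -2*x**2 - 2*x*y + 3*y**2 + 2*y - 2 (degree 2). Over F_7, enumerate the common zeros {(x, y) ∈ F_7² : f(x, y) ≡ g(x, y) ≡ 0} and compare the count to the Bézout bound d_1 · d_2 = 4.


Common zeros: ∅; count = 0; Bézout bound = 4.

deg(f) = 2, deg(g) = 2, so Bézout bound = 4.
Scan x ∈ F_7. For each x, list the y ∈ F_7 with f(x, y) ≡ 0 and those with g(x, y) ≡ 0 (mod 7); the common zeros in that column are the intersection.
  x = 0: f ≡ 0 at y ∈ ∅; g ≡ 0 at y ∈ {2}; common: ∅.
  x = 1: f ≡ 0 at y ∈ {3, 5}; g ≡ 0 at y ∈ ∅; common: ∅.
  x = 2: f ≡ 0 at y ∈ {6}; g ≡ 0 at y ∈ ∅; common: ∅.
  x = 3: f ≡ 0 at y ∈ ∅; g ≡ 0 at y ∈ {1, 5}; common: ∅.
  x = 4: f ≡ 0 at y ∈ ∅; g ≡ 0 at y ∈ ∅; common: ∅.
  x = 5: f ≡ 0 at y ∈ {5}; g ≡ 0 at y ∈ {2, 3}; common: ∅.
  x = 6: f ≡ 0 at y ∈ {1, 6}; g ≡ 0 at y ∈ {3, 5}; common: ∅.
Collecting: common zeros = ∅, so the count is 0.
Comparison with the Bézout bound: 0 ≤ 4 = deg(f)·deg(g), as expected for curves with no common component (the affine F_7-count falls short of the bound because intersections may lie at infinity, over extension fields, or carry multiplicity).


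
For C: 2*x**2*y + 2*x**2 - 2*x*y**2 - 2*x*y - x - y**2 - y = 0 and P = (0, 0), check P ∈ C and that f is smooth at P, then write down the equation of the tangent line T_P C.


Tangent line at P: -x - y = 0.

Step 1: f(0, 0) = 0, so P lies on C.
Step 2: partial derivatives
  f_x(x, y) = 4*x*y + 4*x - 2*y**2 - 2*y - 1, f_y(x, y) = 2*x**2 - 4*x*y - 2*x - 2*y - 1.
  f_x(P) = -1, f_y(P) = -1 (gradient nonzero, so P is smooth).
Step 3: tangent line at P: -1·(x − 0) + -1·(y − 0) = 0.
Expanding: -x - y = 0.


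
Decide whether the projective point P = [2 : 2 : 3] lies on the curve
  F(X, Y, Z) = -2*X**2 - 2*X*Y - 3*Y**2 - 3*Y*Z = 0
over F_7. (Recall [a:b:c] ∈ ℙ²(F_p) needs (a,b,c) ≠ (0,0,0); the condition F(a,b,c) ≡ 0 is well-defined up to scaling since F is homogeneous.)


F(2,2,3) ≡ 3 (mod 7); P is NOT on the curve.

Evaluate F(2, 2, 3) term-by-term (mod 7).
  -2*X**2 ↦ -2·4·1·1 = -8
  -2*X*Y ↦ -2·2·2·1 = -8
  -3*Y**2 ↦ -3·1·4·1 = -12
  -3*Y*Z ↦ -3·1·2·3 = -18
Sum: F(2, 2, 3) = (-8) + (-8) + (-12) + (-18) = -46.
Reducing mod 7: -46 ≡ 3 (mod 7).
Since F(a, b, c) ≡ 3 ≠ 0 (mod 7), P does NOT lie on the curve.


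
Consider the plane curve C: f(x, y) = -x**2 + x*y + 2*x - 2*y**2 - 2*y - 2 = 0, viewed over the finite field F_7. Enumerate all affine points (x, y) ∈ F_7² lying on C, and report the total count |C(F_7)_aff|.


Affine F_7-points: {(0, 2), (0, 4), (1, 5), (4, 2), (4, 6), (6, 4), (6, 5)}; count = 7.

For each of the 49 pairs (x, y) ∈ F_7², evaluate f(x, y) mod 7. Record the zeros.
  x = 0: [0↦5, 1↦1, 2↦0, 3↦2, 4↦0, 5↦1, 6↦5]  zeros at y ∈ {2, 4}
  x = 1: [0↦6, 1↦3, 2↦3, 3↦6, 4↦5, 5↦0, 6↦5]  zeros at y ∈ {5}
  x = 2: [0↦5, 1↦3, 2↦4, 3↦1, 4↦1, 5↦4, 6↦3]  zeros at y ∈ ∅
  x = 3: [0↦2, 1↦1, 2↦3, 3↦1, 4↦2, 5↦6, 6↦6]  zeros at y ∈ ∅
  x = 4: [0↦4, 1↦4, 2↦0, 3↦6, 4↦1, 5↦6, 6↦0]  zeros at y ∈ {2, 6}
  x = 5: [0↦4, 1↦5, 2↦2, 3↦2, 4↦5, 5↦4, 6↦6]  zeros at y ∈ ∅
  x = 6: [0↦2, 1↦4, 2↦2, 3↦3, 4↦0, 5↦0, 6↦3]  zeros at y ∈ {4, 5}
Collecting zeros: affine points = {(0, 2), (0, 4), (1, 5), (4, 2), (4, 6), (6, 4), (6, 5)}.
Total count |C(F_7)_aff| = 7.


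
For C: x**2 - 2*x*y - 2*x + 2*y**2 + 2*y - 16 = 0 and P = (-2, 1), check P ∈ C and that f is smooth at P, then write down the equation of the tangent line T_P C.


Tangent line at P: -8*x + 10*y - 26 = 0.

Step 1: f(-2, 1) = 0, so P lies on C.
Step 2: partial derivatives
  f_x(x, y) = 2*x - 2*y - 2, f_y(x, y) = -2*x + 4*y + 2.
  f_x(P) = -8, f_y(P) = 10 (gradient nonzero, so P is smooth).
Step 3: tangent line at P: -8·(x − -2) + 10·(y − 1) = 0.
Expanding: -8*x + 10*y - 26 = 0.


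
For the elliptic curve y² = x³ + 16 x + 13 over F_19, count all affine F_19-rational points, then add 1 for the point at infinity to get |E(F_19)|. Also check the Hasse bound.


Affine points = {(1, 7), (1, 12), (5, 3), (5, 16), (8, 8), (8, 11), (11, 0), (13, 9), (13, 10), (14, 6), (14, 13), (17, 7), (17, 12)}; affine count = 13; |E(F_19)| = 14.

Discriminant check: Δ ∝ 4a³ + 27b² = 4·16³ + 27·13² = 4·4096 + 27·169 ≡ 9 (mod 19). Nonzero ⇒ E is nonsingular.
For each x ∈ F_19, compute rhs = x³ + 16·x + 13 mod 19, then count y ∈ F_19 with y² ≡ rhs.
  x = 0: rhs = 13, matching y values: none (0 points).
  x = 1: rhs = 11, matching y values: 7, 12 (2 points).
  x = 2: rhs = 15, matching y values: none (0 points).
  x = 3: rhs = 12, matching y values: none (0 points).
  x = 4: rhs = 8, matching y values: none (0 points).
  x = 5: rhs = 9, matching y values: 3, 16 (2 points).
  x = 6: rhs = 2, matching y values: none (0 points).
  x = 7: rhs = 12, matching y values: none (0 points).
  x = 8: rhs = 7, matching y values: 8, 11 (2 points).
  x = 9: rhs = 12, matching y values: none (0 points).
  x = 10: rhs = 14, matching y values: none (0 points).
  x = 11: rhs = 0, matching y values: 0 (1 points).
  x = 12: rhs = 14, matching y values: none (0 points).
  x = 13: rhs = 5, matching y values: 9, 10 (2 points).
  x = 14: rhs = 17, matching y values: 6, 13 (2 points).
  x = 15: rhs = 18, matching y values: none (0 points).
  x = 16: rhs = 14, matching y values: none (0 points).
  x = 17: rhs = 11, matching y values: 7, 12 (2 points).
  x = 18: rhs = 15, matching y values: none (0 points).
Total affine count: 13.
Full point count |E(F_19)| = 13 + 1 = 14.
Hasse bound: |14 − (19+1)| = |-6| = 6 ≤ 2√19 ≈ 8.7178 ✓.


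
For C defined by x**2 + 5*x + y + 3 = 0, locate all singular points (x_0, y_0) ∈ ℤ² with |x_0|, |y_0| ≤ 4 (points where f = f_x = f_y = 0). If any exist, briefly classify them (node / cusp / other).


No singular points in the scanned grid; C is smooth there.

Compute partial derivatives:
  f_x = 2*x + 5.
  f_y = 1.
f_y = 1 is a nonzero constant, so f_y never vanishes: no point (x, y) can satisfy f = f_x = f_y = 0. In particular no (x, y) ∈ {−4, ..., 4}² is singular; the curve is smooth.


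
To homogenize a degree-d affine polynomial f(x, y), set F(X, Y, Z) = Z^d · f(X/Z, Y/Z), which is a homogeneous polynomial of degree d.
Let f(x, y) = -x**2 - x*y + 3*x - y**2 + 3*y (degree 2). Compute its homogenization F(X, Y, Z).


F(X, Y, Z) = -X**2 - X*Y + 3*X*Z - Y**2 + 3*Y*Z

deg(f) = 2.
Substitute x = X/Z, y = Y/Z into f, then multiply by Z^2.
  monomial -1·x^2·y^0 ↦ -1·X^2·Y^0·Z^0.
  monomial -1·x^1·y^1 ↦ -1·X^1·Y^1·Z^0.
  monomial 3·x^1·y^0 ↦ 3·X^1·Y^0·Z^1.
  monomial -1·x^0·y^2 ↦ -1·X^0·Y^2·Z^0.
  monomial 3·x^0·y^1 ↦ 3·X^0·Y^1·Z^1.
Collecting: F(X, Y, Z) = -X**2 - X*Y + 3*X*Z - Y**2 + 3*Y*Z.


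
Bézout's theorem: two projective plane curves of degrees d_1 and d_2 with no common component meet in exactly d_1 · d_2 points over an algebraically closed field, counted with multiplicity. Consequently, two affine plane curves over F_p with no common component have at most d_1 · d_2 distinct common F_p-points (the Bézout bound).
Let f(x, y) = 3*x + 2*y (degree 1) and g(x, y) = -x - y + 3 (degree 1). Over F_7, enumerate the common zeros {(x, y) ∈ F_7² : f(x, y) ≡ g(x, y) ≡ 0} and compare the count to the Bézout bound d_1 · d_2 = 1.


Common zeros: {(1, 2)}; count = 1; Bézout bound = 1.

deg(f) = 1, deg(g) = 1, so Bézout bound = 1.
Scan x ∈ F_7. For each x, list the y ∈ F_7 with f(x, y) ≡ 0 and those with g(x, y) ≡ 0 (mod 7); the common zeros in that column are the intersection.
  x = 0: f ≡ 0 at y ∈ {0}; g ≡ 0 at y ∈ {3}; common: ∅.
  x = 1: f ≡ 0 at y ∈ {2}; g ≡ 0 at y ∈ {2}; common: {2}.
  x = 2: f ≡ 0 at y ∈ {4}; g ≡ 0 at y ∈ {1}; common: ∅.
  x = 3: f ≡ 0 at y ∈ {6}; g ≡ 0 at y ∈ {0}; common: ∅.
  x = 4: f ≡ 0 at y ∈ {1}; g ≡ 0 at y ∈ {6}; common: ∅.
  x = 5: f ≡ 0 at y ∈ {3}; g ≡ 0 at y ∈ {5}; common: ∅.
  x = 6: f ≡ 0 at y ∈ {5}; g ≡ 0 at y ∈ {4}; common: ∅.
Collecting: common zeros = {(1, 2)}, so the count is 1.
Comparison with the Bézout bound: 1 ≤ 1 = deg(f)·deg(g), as expected for curves with no common component (the bound is attained).


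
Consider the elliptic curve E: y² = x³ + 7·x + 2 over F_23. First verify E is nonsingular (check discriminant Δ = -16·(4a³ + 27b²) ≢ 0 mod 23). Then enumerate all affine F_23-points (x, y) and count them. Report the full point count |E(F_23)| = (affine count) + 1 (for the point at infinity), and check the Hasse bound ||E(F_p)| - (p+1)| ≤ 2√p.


Affine points = {(0, 5), (0, 18), (2, 1), (2, 22), (3, 2), (3, 21), (4, 5), (4, 18), (5, 1), (5, 22), (7, 7), (7, 16), (8, 8), (8, 15), (9, 9), (9, 14), (13, 6), (13, 17), (15, 3), (15, 20), (16, 1), (16, 22), (18, 7), (18, 16), (19, 5), (19, 18), (20, 0), (21, 7), (21, 16)}; affine count = 29; |E(F_23)| = 30.

Discriminant check: Δ ∝ 4a³ + 27b² = 4·7³ + 27·2² = 4·343 + 27·4 ≡ 8 (mod 23). Nonzero ⇒ E is nonsingular.
For each x ∈ F_23, compute rhs = x³ + 7·x + 2 mod 23, then count y ∈ F_23 with y² ≡ rhs.
  x = 0: rhs = 2, matching y values: 5, 18 (2 points).
  x = 1: rhs = 10, matching y values: none (0 points).
  x = 2: rhs = 1, matching y values: 1, 22 (2 points).
  x = 3: rhs = 4, matching y values: 2, 21 (2 points).
  x = 4: rhs = 2, matching y values: 5, 18 (2 points).
  x = 5: rhs = 1, matching y values: 1, 22 (2 points).
  x = 6: rhs = 7, matching y values: none (0 points).
  x = 7: rhs = 3, matching y values: 7, 16 (2 points).
  x = 8: rhs = 18, matching y values: 8, 15 (2 points).
  x = 9: rhs = 12, matching y values: 9, 14 (2 points).
  x = 10: rhs = 14, matching y values: none (0 points).
  x = 11: rhs = 7, matching y values: none (0 points).
  x = 12: rhs = 20, matching y values: none (0 points).
  x = 13: rhs = 13, matching y values: 6, 17 (2 points).
  x = 14: rhs = 15, matching y values: none (0 points).
  x = 15: rhs = 9, matching y values: 3, 20 (2 points).
  x = 16: rhs = 1, matching y values: 1, 22 (2 points).
  x = 17: rhs = 20, matching y values: none (0 points).
  x = 18: rhs = 3, matching y values: 7, 16 (2 points).
  x = 19: rhs = 2, matching y values: 5, 18 (2 points).
  x = 20: rhs = 0, matching y values: 0 (1 points).
  x = 21: rhs = 3, matching y values: 7, 16 (2 points).
  x = 22: rhs = 17, matching y values: none (0 points).
Total affine count: 29.
Full point count |E(F_23)| = 29 + 1 = 30.
Hasse bound: |30 − (23+1)| = |6| = 6 ≤ 2√23 ≈ 9.5917 ✓.


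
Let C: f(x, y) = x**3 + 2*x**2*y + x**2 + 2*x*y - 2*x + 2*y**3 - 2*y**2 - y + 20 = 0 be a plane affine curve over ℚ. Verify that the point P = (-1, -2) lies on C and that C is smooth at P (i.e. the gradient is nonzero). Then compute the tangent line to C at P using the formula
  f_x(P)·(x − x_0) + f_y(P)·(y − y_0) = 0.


Tangent line at P: 3*x + 31*y + 65 = 0.

Step 1: f(-1, -2) = 0, so P lies on C.
Step 2: partial derivatives
  f_x(x, y) = 3*x**2 + 4*x*y + 2*x + 2*y - 2, f_y(x, y) = 2*x**2 + 2*x + 6*y**2 - 4*y - 1.
  f_x(P) = 3, f_y(P) = 31 (gradient nonzero, so P is smooth).
Step 3: tangent line at P: 3·(x − -1) + 31·(y − -2) = 0.
Expanding: 3*x + 31*y + 65 = 0.


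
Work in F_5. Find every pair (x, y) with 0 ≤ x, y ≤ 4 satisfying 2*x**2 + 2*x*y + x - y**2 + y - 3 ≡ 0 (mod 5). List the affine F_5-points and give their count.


Affine F_5-points: {(0, 2), (0, 4), (1, 0), (1, 3), (3, 3), (3, 4)}; count = 6.

For each of the 25 pairs (x, y) ∈ F_5², evaluate f(x, y) mod 5. Record the zeros.
  x = 0: [0↦2, 1↦2, 2↦0, 3↦1, 4↦0]  zeros at y ∈ {2, 4}
  x = 1: [0↦0, 1↦2, 2↦2, 3↦0, 4↦1]  zeros at y ∈ {0, 3}
  x = 2: [0↦2, 1↦1, 2↦3, 3↦3, 4↦1]  zeros at y ∈ ∅
  x = 3: [0↦3, 1↦4, 2↦3, 3↦0, 4↦0]  zeros at y ∈ {3, 4}
  x = 4: [0↦3, 1↦1, 2↦2, 3↦1, 4↦3]  zeros at y ∈ ∅
Collecting zeros: affine points = {(0, 2), (0, 4), (1, 0), (1, 3), (3, 3), (3, 4)}.
Total count |C(F_5)_aff| = 6.


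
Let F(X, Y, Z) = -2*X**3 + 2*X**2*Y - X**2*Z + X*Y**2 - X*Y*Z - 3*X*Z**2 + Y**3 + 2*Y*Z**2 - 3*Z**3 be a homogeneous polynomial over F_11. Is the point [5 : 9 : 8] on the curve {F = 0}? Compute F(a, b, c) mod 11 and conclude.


F(5,9,8) ≡ 2 (mod 11); P is NOT on the curve.

Evaluate F(5, 9, 8) term-by-term (mod 11).
  -2*X**3 ↦ -2·125·1·1 = -250
  2*X**2*Y ↦ 2·25·9·1 = 450
  -X**2*Z ↦ -1·25·1·8 = -200
  X*Y**2 ↦ 1·5·81·1 = 405
  -X*Y*Z ↦ -1·5·9·8 = -360
  -3*X*Z**2 ↦ -3·5·1·64 = -960
  Y**3 ↦ 1·1·729·1 = 729
  2*Y*Z**2 ↦ 2·1·9·64 = 1152
  -3*Z**3 ↦ -3·1·1·512 = -1536
Sum: F(5, 9, 8) = (-250) + (450) + (-200) + (405) + (-360) + (-960) + (729) + (1152) + (-1536) = -570.
Reducing mod 11: -570 ≡ 2 (mod 11).
Since F(a, b, c) ≡ 2 ≠ 0 (mod 11), P does NOT lie on the curve.


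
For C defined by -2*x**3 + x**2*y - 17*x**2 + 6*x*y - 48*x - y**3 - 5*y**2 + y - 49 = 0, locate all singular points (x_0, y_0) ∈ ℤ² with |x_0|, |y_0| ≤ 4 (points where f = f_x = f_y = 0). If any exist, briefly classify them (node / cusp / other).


Singular points: {(-3, -2)}; classification: node.

Compute partial derivatives:
  f_x = -6*x**2 + 2*x*y - 34*x + 6*y - 48.
  f_y = x**2 + 6*x - 3*y**2 - 10*y + 1.
Scan x_0 ∈ {−4, ..., 4}. For each x_0, f_y(x_0, y) is a polynomial in y; find its integer roots y ∈ {−4, ..., 4}, then test f_x and f at those candidates.
  x = -4: f_y(-4, y) = -3*y**2 - 10*y - 7; vanishes at y ∈ {-1}. (-4, -1): f_x = -6 ≠ 0.
  x = -3: f_y(-3, y) = -3*y**2 - 10*y - 8; vanishes at y ∈ {-2}. (-3, -2): f_x = 0, f = 0 — SINGULAR.
  x = -2: f_y(-2, y) = -3*y**2 - 10*y - 7; vanishes at y ∈ {-1}. (-2, -1): f_x = -6 ≠ 0.
  x = -1: f_y(-1, y) = -3*y**2 - 10*y - 4; no integer root y with |y| ≤ 4.
  x = 0: f_y(0, y) = -3*y**2 - 10*y + 1; no integer root y with |y| ≤ 4.
  x = 1: f_y(1, y) = -3*y**2 - 10*y + 8; vanishes at y ∈ {-4}. (1, -4): f_x = -120 ≠ 0.
  x = 2: f_y(2, y) = -3*y**2 - 10*y + 17; no integer root y with |y| ≤ 4.
  x = 3: f_y(3, y) = -3*y**2 - 10*y + 28; no integer root y with |y| ≤ 4.
  x = 4: f_y(4, y) = -3*y**2 - 10*y + 41; no integer root y with |y| ≤ 4.
Only singular point on the grid: (-3, -2).
Classify: substitute x = -3 + u, y = -2 + v and expand: f = -2*u**3 + u**2*v - u**2 - v**3 + v**2.
No constant or linear terms (consistent with a singular point). Quadratic part: -u**2 + v**2. Cubic part: -2*u**3 + u**2*v - v**3.
The quadratic part v**2 - u**2 = (v − u)(v + u) splits into two distinct linear factors, so there are two distinct tangent lines y − -2 = ±(x − -3) — this is a node (ordinary double point).
Classification: node.


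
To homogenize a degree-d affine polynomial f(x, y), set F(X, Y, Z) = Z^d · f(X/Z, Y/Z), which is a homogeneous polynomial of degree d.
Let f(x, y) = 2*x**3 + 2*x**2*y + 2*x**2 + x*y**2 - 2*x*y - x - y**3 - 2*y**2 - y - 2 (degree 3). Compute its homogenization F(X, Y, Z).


F(X, Y, Z) = 2*X**3 + 2*X**2*Y + 2*X**2*Z + X*Y**2 - 2*X*Y*Z - X*Z**2 - Y**3 - 2*Y**2*Z - Y*Z**2 - 2*Z**3

deg(f) = 3.
Substitute x = X/Z, y = Y/Z into f, then multiply by Z^3.
  monomial 2·x^3·y^0 ↦ 2·X^3·Y^0·Z^0.
  monomial 2·x^2·y^1 ↦ 2·X^2·Y^1·Z^0.
  monomial 2·x^2·y^0 ↦ 2·X^2·Y^0·Z^1.
  monomial 1·x^1·y^2 ↦ 1·X^1·Y^2·Z^0.
  monomial -2·x^1·y^1 ↦ -2·X^1·Y^1·Z^1.
  monomial -1·x^1·y^0 ↦ -1·X^1·Y^0·Z^2.
  monomial -1·x^0·y^3 ↦ -1·X^0·Y^3·Z^0.
  monomial -2·x^0·y^2 ↦ -2·X^0·Y^2·Z^1.
  monomial -1·x^0·y^1 ↦ -1·X^0·Y^1·Z^2.
  monomial -2·x^0·y^0 ↦ -2·X^0·Y^0·Z^3.
Collecting: F(X, Y, Z) = 2*X**3 + 2*X**2*Y + 2*X**2*Z + X*Y**2 - 2*X*Y*Z - X*Z**2 - Y**3 - 2*Y**2*Z - Y*Z**2 - 2*Z**3.


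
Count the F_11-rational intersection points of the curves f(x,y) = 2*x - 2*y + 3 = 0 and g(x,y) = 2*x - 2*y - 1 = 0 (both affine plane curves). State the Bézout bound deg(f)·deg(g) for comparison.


Common zeros: ∅; count = 0; Bézout bound = 1.

deg(f) = 1, deg(g) = 1, so Bézout bound = 1.
Scan x ∈ F_11. For each x, list the y ∈ F_11 with f(x, y) ≡ 0 and those with g(x, y) ≡ 0 (mod 11); the common zeros in that column are the intersection.
  x = 0: f ≡ 0 at y ∈ {7}; g ≡ 0 at y ∈ {5}; common: ∅.
  x = 1: f ≡ 0 at y ∈ {8}; g ≡ 0 at y ∈ {6}; common: ∅.
  x = 2: f ≡ 0 at y ∈ {9}; g ≡ 0 at y ∈ {7}; common: ∅.
  x = 3: f ≡ 0 at y ∈ {10}; g ≡ 0 at y ∈ {8}; common: ∅.
  x = 4: f ≡ 0 at y ∈ {0}; g ≡ 0 at y ∈ {9}; common: ∅.
  x = 5: f ≡ 0 at y ∈ {1}; g ≡ 0 at y ∈ {10}; common: ∅.
  x = 6: f ≡ 0 at y ∈ {2}; g ≡ 0 at y ∈ {0}; common: ∅.
  x = 7: f ≡ 0 at y ∈ {3}; g ≡ 0 at y ∈ {1}; common: ∅.
  x = 8: f ≡ 0 at y ∈ {4}; g ≡ 0 at y ∈ {2}; common: ∅.
  x = 9: f ≡ 0 at y ∈ {5}; g ≡ 0 at y ∈ {3}; common: ∅.
  x = 10: f ≡ 0 at y ∈ {6}; g ≡ 0 at y ∈ {4}; common: ∅.
Collecting: common zeros = ∅, so the count is 0.
Comparison with the Bézout bound: 0 ≤ 1 = deg(f)·deg(g), as expected for curves with no common component (the affine F_11-count falls short of the bound because intersections may lie at infinity, over extension fields, or carry multiplicity).


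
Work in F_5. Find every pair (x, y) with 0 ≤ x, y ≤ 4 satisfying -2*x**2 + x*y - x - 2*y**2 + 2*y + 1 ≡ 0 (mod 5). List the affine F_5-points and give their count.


Affine F_5-points: {(2, 3), (2, 4), (3, 0), (4, 0), (4, 3)}; count = 5.

For each of the 25 pairs (x, y) ∈ F_5², evaluate f(x, y) mod 5. Record the zeros.
  x = 0: [0↦1, 1↦1, 2↦2, 3↦4, 4↦2]  zeros at y ∈ ∅
  x = 1: [0↦3, 1↦4, 2↦1, 3↦4, 4↦3]  zeros at y ∈ ∅
  x = 2: [0↦1, 1↦3, 2↦1, 3↦0, 4↦0]  zeros at y ∈ {3, 4}
  x = 3: [0↦0, 1↦3, 2↦2, 3↦2, 4↦3]  zeros at y ∈ {0}
  x = 4: [0↦0, 1↦4, 2↦4, 3↦0, 4↦2]  zeros at y ∈ {0, 3}
Collecting zeros: affine points = {(2, 3), (2, 4), (3, 0), (4, 0), (4, 3)}.
Total count |C(F_5)_aff| = 5.


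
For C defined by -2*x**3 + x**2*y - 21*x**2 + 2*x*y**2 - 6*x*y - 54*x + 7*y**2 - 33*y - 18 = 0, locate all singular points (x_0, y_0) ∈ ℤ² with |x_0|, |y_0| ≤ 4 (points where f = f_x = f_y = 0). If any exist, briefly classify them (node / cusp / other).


Singular points: {(-3, 3)}; classification: cusp.

Compute partial derivatives:
  f_x = -6*x**2 + 2*x*y - 42*x + 2*y**2 - 6*y - 54.
  f_y = x**2 + 4*x*y - 6*x + 14*y - 33.
Scan x_0 ∈ {−4, ..., 4}. For each x_0, f_y(x_0, y) is a polynomial in y; find its integer roots y ∈ {−4, ..., 4}, then test f_x and f at those candidates.
  x = -4: f_y(-4, y) = 7 - 2*y; no integer root y with |y| ≤ 4.
  x = -3: f_y(-3, y) = 2*y - 6; vanishes at y ∈ {3}. (-3, 3): f_x = 0, f = 0 — SINGULAR.
  x = -2: f_y(-2, y) = 6*y - 17; no integer root y with |y| ≤ 4.
  x = -1: f_y(-1, y) = 10*y - 26; no integer root y with |y| ≤ 4.
  x = 0: f_y(0, y) = 14*y - 33; no integer root y with |y| ≤ 4.
  x = 1: f_y(1, y) = 18*y - 38; no integer root y with |y| ≤ 4.
  x = 2: f_y(2, y) = 22*y - 41; no integer root y with |y| ≤ 4.
  x = 3: f_y(3, y) = 26*y - 42; no integer root y with |y| ≤ 4.
  x = 4: f_y(4, y) = 30*y - 41; no integer root y with |y| ≤ 4.
Only singular point on the grid: (-3, 3).
Classify: substitute x = -3 + u, y = 3 + v and expand: f = -2*u**3 + u**2*v + 2*u*v**2 + v**2.
No constant or linear terms (consistent with a singular point). Quadratic part: v**2. Cubic part: -2*u**3 + u**2*v + 2*u*v**2.
The quadratic part v**2 is a perfect square, so there is a single (double) tangent line v = 0, i.e. y = 3. Restricting the cubic part to that line (v = 0) leaves -2*u**3 ≠ 0, so f is not divisible by v and the branch is v² ≈ 2*u**3 to lowest order — this is a cusp.
Classification: cusp.


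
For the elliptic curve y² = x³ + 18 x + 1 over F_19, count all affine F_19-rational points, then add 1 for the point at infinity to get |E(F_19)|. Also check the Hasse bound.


Affine points = {(0, 1), (0, 18), (1, 1), (1, 18), (2, 8), (2, 11), (3, 5), (3, 14), (4, 2), (4, 17), (5, 8), (5, 11), (8, 7), (8, 12), (12, 8), (12, 11), (13, 0), (15, 6), (15, 13), (18, 1), (18, 18)}; affine count = 21; |E(F_19)| = 22.

Discriminant check: Δ ∝ 4a³ + 27b² = 4·18³ + 27·1² = 4·5832 + 27·1 ≡ 4 (mod 19). Nonzero ⇒ E is nonsingular.
For each x ∈ F_19, compute rhs = x³ + 18·x + 1 mod 19, then count y ∈ F_19 with y² ≡ rhs.
  x = 0: rhs = 1, matching y values: 1, 18 (2 points).
  x = 1: rhs = 1, matching y values: 1, 18 (2 points).
  x = 2: rhs = 7, matching y values: 8, 11 (2 points).
  x = 3: rhs = 6, matching y values: 5, 14 (2 points).
  x = 4: rhs = 4, matching y values: 2, 17 (2 points).
  x = 5: rhs = 7, matching y values: 8, 11 (2 points).
  x = 6: rhs = 2, matching y values: none (0 points).
  x = 7: rhs = 14, matching y values: none (0 points).
  x = 8: rhs = 11, matching y values: 7, 12 (2 points).
  x = 9: rhs = 18, matching y values: none (0 points).
  x = 10: rhs = 3, matching y values: none (0 points).
  x = 11: rhs = 10, matching y values: none (0 points).
  x = 12: rhs = 7, matching y values: 8, 11 (2 points).
  x = 13: rhs = 0, matching y values: 0 (1 points).
  x = 14: rhs = 14, matching y values: none (0 points).
  x = 15: rhs = 17, matching y values: 6, 13 (2 points).
  x = 16: rhs = 15, matching y values: none (0 points).
  x = 17: rhs = 14, matching y values: none (0 points).
  x = 18: rhs = 1, matching y values: 1, 18 (2 points).
Total affine count: 21.
Full point count |E(F_19)| = 21 + 1 = 22.
Hasse bound: |22 − (19+1)| = |2| = 2 ≤ 2√19 ≈ 8.7178 ✓.


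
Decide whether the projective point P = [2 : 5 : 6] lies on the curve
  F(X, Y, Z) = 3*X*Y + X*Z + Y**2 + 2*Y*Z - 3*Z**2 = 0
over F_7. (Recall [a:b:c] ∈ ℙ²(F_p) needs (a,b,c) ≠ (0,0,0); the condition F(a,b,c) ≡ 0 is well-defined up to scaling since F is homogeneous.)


F(2,5,6) ≡ 5 (mod 7); P is NOT on the curve.

Evaluate F(2, 5, 6) term-by-term (mod 7).
  3*X*Y ↦ 3·2·5·1 = 30
  X*Z ↦ 1·2·1·6 = 12
  Y**2 ↦ 1·1·25·1 = 25
  2*Y*Z ↦ 2·1·5·6 = 60
  -3*Z**2 ↦ -3·1·1·36 = -108
Sum: F(2, 5, 6) = (30) + (12) + (25) + (60) + (-108) = 19.
Reducing mod 7: 19 ≡ 5 (mod 7).
Since F(a, b, c) ≡ 5 ≠ 0 (mod 7), P does NOT lie on the curve.


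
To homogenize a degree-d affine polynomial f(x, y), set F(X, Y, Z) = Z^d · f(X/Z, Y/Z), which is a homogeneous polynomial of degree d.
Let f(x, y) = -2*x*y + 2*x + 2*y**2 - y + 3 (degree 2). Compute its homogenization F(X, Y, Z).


F(X, Y, Z) = -2*X*Y + 2*X*Z + 2*Y**2 - Y*Z + 3*Z**2

deg(f) = 2.
Substitute x = X/Z, y = Y/Z into f, then multiply by Z^2.
  monomial -2·x^1·y^1 ↦ -2·X^1·Y^1·Z^0.
  monomial 2·x^1·y^0 ↦ 2·X^1·Y^0·Z^1.
  monomial 2·x^0·y^2 ↦ 2·X^0·Y^2·Z^0.
  monomial -1·x^0·y^1 ↦ -1·X^0·Y^1·Z^1.
  monomial 3·x^0·y^0 ↦ 3·X^0·Y^0·Z^2.
Collecting: F(X, Y, Z) = -2*X*Y + 2*X*Z + 2*Y**2 - Y*Z + 3*Z**2.


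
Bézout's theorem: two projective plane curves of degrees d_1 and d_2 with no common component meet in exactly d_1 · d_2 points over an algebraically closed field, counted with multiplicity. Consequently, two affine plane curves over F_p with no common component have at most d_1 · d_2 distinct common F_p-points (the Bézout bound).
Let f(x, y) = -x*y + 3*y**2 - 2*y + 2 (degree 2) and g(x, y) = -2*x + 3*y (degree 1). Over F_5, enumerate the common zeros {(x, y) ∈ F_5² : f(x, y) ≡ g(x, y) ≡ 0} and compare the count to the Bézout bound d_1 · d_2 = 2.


Common zeros: ∅; count = 0; Bézout bound = 2.

deg(f) = 2, deg(g) = 1, so Bézout bound = 2.
Scan x ∈ F_5. For each x, list the y ∈ F_5 with f(x, y) ≡ 0 and those with g(x, y) ≡ 0 (mod 5); the common zeros in that column are the intersection.
  x = 0: f ≡ 0 at y ∈ {2}; g ≡ 0 at y ∈ {0}; common: ∅.
  x = 1: f ≡ 0 at y ∈ {3}; g ≡ 0 at y ∈ {4}; common: ∅.
  x = 2: f ≡ 0 at y ∈ ∅; g ≡ 0 at y ∈ {3}; common: ∅.
  x = 3: f ≡ 0 at y ∈ {1, 4}; g ≡ 0 at y ∈ {2}; common: ∅.
  x = 4: f ≡ 0 at y ∈ ∅; g ≡ 0 at y ∈ {1}; common: ∅.
Collecting: common zeros = ∅, so the count is 0.
Comparison with the Bézout bound: 0 ≤ 2 = deg(f)·deg(g), as expected for curves with no common component (the affine F_5-count falls short of the bound because intersections may lie at infinity, over extension fields, or carry multiplicity).


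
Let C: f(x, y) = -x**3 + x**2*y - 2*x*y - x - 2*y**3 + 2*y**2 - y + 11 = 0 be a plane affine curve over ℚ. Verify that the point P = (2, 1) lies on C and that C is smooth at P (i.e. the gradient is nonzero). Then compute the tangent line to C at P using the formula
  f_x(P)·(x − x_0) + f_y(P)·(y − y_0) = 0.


Tangent line at P: -11*x - 3*y + 25 = 0.

Step 1: f(2, 1) = 0, so P lies on C.
Step 2: partial derivatives
  f_x(x, y) = -3*x**2 + 2*x*y - 2*y - 1, f_y(x, y) = x**2 - 2*x - 6*y**2 + 4*y - 1.
  f_x(P) = -11, f_y(P) = -3 (gradient nonzero, so P is smooth).
Step 3: tangent line at P: -11·(x − 2) + -3·(y − 1) = 0.
Expanding: -11*x - 3*y + 25 = 0.


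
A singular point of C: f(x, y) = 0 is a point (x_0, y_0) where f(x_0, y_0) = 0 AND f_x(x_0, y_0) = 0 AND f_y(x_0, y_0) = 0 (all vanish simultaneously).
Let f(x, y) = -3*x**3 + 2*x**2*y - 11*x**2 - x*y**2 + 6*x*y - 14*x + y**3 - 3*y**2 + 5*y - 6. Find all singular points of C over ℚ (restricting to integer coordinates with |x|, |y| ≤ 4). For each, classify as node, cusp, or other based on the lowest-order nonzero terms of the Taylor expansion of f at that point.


Singular points: {(-1, 1)}; classification: cusp.

Compute partial derivatives:
  f_x = -9*x**2 + 4*x*y - 22*x - y**2 + 6*y - 14.
  f_y = 2*x**2 - 2*x*y + 6*x + 3*y**2 - 6*y + 5.
Scan x_0 ∈ {−4, ..., 4}. For each x_0, f_y(x_0, y) is a polynomial in y; find its integer roots y ∈ {−4, ..., 4}, then test f_x and f at those candidates.
  x = -4: f_y(-4, y) = 3*y**2 + 2*y + 13; no integer root y with |y| ≤ 4.
  x = -3: f_y(-3, y) = 3*y**2 + 5; no integer root y with |y| ≤ 4.
  x = -2: f_y(-2, y) = 3*y**2 - 2*y + 1; no integer root y with |y| ≤ 4.
  x = -1: f_y(-1, y) = 3*y**2 - 4*y + 1; vanishes at y ∈ {1}. (-1, 1): f_x = 0, f = 0 — SINGULAR.
  x = 0: f_y(0, y) = 3*y**2 - 6*y + 5; no integer root y with |y| ≤ 4.
  x = 1: f_y(1, y) = 3*y**2 - 8*y + 13; no integer root y with |y| ≤ 4.
  x = 2: f_y(2, y) = 3*y**2 - 10*y + 25; no integer root y with |y| ≤ 4.
  x = 3: f_y(3, y) = 3*y**2 - 12*y + 41; no integer root y with |y| ≤ 4.
  x = 4: f_y(4, y) = 3*y**2 - 14*y + 61; no integer root y with |y| ≤ 4.
Only singular point on the grid: (-1, 1).
Classify: substitute x = -1 + u, y = 1 + v and expand: f = -3*u**3 + 2*u**2*v - u*v**2 + v**3 + v**2.
No constant or linear terms (consistent with a singular point). Quadratic part: v**2. Cubic part: -3*u**3 + 2*u**2*v - u*v**2 + v**3.
The quadratic part v**2 is a perfect square, so there is a single (double) tangent line v = 0, i.e. y = 1. Restricting the cubic part to that line (v = 0) leaves -3*u**3 ≠ 0, so f is not divisible by v and the branch is v² ≈ 3*u**3 to lowest order — this is a cusp.
Classification: cusp.


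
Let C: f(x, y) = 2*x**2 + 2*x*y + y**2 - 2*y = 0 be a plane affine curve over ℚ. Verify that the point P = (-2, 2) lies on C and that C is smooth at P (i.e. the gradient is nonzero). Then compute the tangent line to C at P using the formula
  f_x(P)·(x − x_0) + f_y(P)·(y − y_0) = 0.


Tangent line at P: -4*x - 2*y - 4 = 0.

Step 1: f(-2, 2) = 0, so P lies on C.
Step 2: partial derivatives
  f_x(x, y) = 4*x + 2*y, f_y(x, y) = 2*x + 2*y - 2.
  f_x(P) = -4, f_y(P) = -2 (gradient nonzero, so P is smooth).
Step 3: tangent line at P: -4·(x − -2) + -2·(y − 2) = 0.
Expanding: -4*x - 2*y - 4 = 0.
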